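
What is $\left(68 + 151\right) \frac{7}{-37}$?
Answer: $- \frac{1533}{37} \approx -41.432$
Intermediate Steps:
$\left(68 + 151\right) \frac{7}{-37} = 219 \cdot 7 \left(- \frac{1}{37}\right) = 219 \left(- \frac{7}{37}\right) = - \frac{1533}{37}$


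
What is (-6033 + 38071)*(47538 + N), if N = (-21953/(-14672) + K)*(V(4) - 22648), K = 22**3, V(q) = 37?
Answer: -56583239450085897/7336 ≈ -7.7131e+12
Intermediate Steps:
K = 10648
N = -3532955386899/14672 (N = (-21953/(-14672) + 10648)*(37 - 22648) = (-21953*(-1/14672) + 10648)*(-22611) = (21953/14672 + 10648)*(-22611) = (156249409/14672)*(-22611) = -3532955386899/14672 ≈ -2.4080e+8)
(-6033 + 38071)*(47538 + N) = (-6033 + 38071)*(47538 - 3532955386899/14672) = 32038*(-3532257909363/14672) = -56583239450085897/7336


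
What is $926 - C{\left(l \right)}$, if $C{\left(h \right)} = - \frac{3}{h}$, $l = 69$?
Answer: $\frac{21299}{23} \approx 926.04$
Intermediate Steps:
$926 - C{\left(l \right)} = 926 - - \frac{3}{69} = 926 - \left(-3\right) \frac{1}{69} = 926 - - \frac{1}{23} = 926 + \frac{1}{23} = \frac{21299}{23}$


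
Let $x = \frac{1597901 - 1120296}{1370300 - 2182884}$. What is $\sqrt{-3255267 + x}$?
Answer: $\frac{i \sqrt{537357402619398818}}{406292} \approx 1804.2 i$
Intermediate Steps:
$x = - \frac{477605}{812584}$ ($x = \frac{477605}{-812584} = 477605 \left(- \frac{1}{812584}\right) = - \frac{477605}{812584} \approx -0.58776$)
$\sqrt{-3255267 + x} = \sqrt{-3255267 - \frac{477605}{812584}} = \sqrt{- \frac{2645178357533}{812584}} = \frac{i \sqrt{537357402619398818}}{406292}$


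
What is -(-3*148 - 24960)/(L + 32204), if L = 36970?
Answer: 4234/11529 ≈ 0.36725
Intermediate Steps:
-(-3*148 - 24960)/(L + 32204) = -(-3*148 - 24960)/(36970 + 32204) = -(-444 - 24960)/69174 = -(-25404)/69174 = -1*(-4234/11529) = 4234/11529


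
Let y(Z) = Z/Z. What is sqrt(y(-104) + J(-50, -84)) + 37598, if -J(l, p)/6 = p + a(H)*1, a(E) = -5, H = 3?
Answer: 37598 + sqrt(535) ≈ 37621.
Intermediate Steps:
y(Z) = 1
J(l, p) = 30 - 6*p (J(l, p) = -6*(p - 5*1) = -6*(p - 5) = -6*(-5 + p) = 30 - 6*p)
sqrt(y(-104) + J(-50, -84)) + 37598 = sqrt(1 + (30 - 6*(-84))) + 37598 = sqrt(1 + (30 + 504)) + 37598 = sqrt(1 + 534) + 37598 = sqrt(535) + 37598 = 37598 + sqrt(535)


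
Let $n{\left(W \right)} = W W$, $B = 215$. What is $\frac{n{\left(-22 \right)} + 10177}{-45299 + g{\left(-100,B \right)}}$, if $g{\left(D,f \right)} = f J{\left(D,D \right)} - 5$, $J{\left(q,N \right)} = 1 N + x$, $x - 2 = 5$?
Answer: $- \frac{10661}{65299} \approx -0.16326$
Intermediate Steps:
$x = 7$ ($x = 2 + 5 = 7$)
$n{\left(W \right)} = W^{2}$
$J{\left(q,N \right)} = 7 + N$ ($J{\left(q,N \right)} = 1 N + 7 = N + 7 = 7 + N$)
$g{\left(D,f \right)} = -5 + f \left(7 + D\right)$ ($g{\left(D,f \right)} = f \left(7 + D\right) - 5 = -5 + f \left(7 + D\right)$)
$\frac{n{\left(-22 \right)} + 10177}{-45299 + g{\left(-100,B \right)}} = \frac{\left(-22\right)^{2} + 10177}{-45299 + \left(-5 + 215 \left(7 - 100\right)\right)} = \frac{484 + 10177}{-45299 + \left(-5 + 215 \left(-93\right)\right)} = \frac{10661}{-45299 - 20000} = \frac{10661}{-65299} = 10661 \left(- \frac{1}{65299}\right) = - \frac{10661}{65299}$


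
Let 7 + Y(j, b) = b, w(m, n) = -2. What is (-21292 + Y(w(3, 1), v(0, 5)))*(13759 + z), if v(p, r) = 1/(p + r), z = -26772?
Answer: 1385806422/5 ≈ 2.7716e+8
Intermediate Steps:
Y(j, b) = -7 + b
(-21292 + Y(w(3, 1), v(0, 5)))*(13759 + z) = (-21292 + (-7 + 1/(0 + 5)))*(13759 - 26772) = (-21292 + (-7 + 1/5))*(-13013) = (-21292 + (-7 + ⅕))*(-13013) = (-21292 - 34/5)*(-13013) = -106494/5*(-13013) = 1385806422/5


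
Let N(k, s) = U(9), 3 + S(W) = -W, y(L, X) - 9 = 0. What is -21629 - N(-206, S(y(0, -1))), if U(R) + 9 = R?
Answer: -21629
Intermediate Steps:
y(L, X) = 9 (y(L, X) = 9 + 0 = 9)
U(R) = -9 + R
S(W) = -3 - W
N(k, s) = 0 (N(k, s) = -9 + 9 = 0)
-21629 - N(-206, S(y(0, -1))) = -21629 - 1*0 = -21629 + 0 = -21629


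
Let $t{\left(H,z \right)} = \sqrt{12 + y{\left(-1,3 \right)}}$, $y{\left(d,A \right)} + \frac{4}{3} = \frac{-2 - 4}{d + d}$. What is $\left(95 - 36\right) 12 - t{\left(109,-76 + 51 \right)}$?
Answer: $708 - \frac{\sqrt{123}}{3} \approx 704.3$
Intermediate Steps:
$y{\left(d,A \right)} = - \frac{4}{3} - \frac{3}{d}$ ($y{\left(d,A \right)} = - \frac{4}{3} + \frac{-2 - 4}{d + d} = - \frac{4}{3} - \frac{6}{2 d} = - \frac{4}{3} - 6 \frac{1}{2 d} = - \frac{4}{3} - \frac{3}{d}$)
$t{\left(H,z \right)} = \frac{\sqrt{123}}{3}$ ($t{\left(H,z \right)} = \sqrt{12 - \left(\frac{4}{3} + \frac{3}{-1}\right)} = \sqrt{12 - - \frac{5}{3}} = \sqrt{12 + \left(- \frac{4}{3} + 3\right)} = \sqrt{12 + \frac{5}{3}} = \sqrt{\frac{41}{3}} = \frac{\sqrt{123}}{3}$)
$\left(95 - 36\right) 12 - t{\left(109,-76 + 51 \right)} = \left(95 - 36\right) 12 - \frac{\sqrt{123}}{3} = 59 \cdot 12 - \frac{\sqrt{123}}{3} = 708 - \frac{\sqrt{123}}{3}$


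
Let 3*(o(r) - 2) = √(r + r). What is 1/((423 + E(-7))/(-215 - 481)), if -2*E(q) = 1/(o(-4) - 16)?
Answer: -231882144/140940217 + 928*I*√2/140940217 ≈ -1.6453 + 9.3117e-6*I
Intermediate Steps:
o(r) = 2 + √2*√r/3 (o(r) = 2 + √(r + r)/3 = 2 + √(2*r)/3 = 2 + (√2*√r)/3 = 2 + √2*√r/3)
E(q) = -1/(2*(-14 + 2*I*√2/3)) (E(q) = -1/(2*((2 + √2*√(-4)/3) - 16)) = -1/(2*((2 + √2*(2*I)/3) - 16)) = -1/(2*((2 + 2*I*√2/3) - 16)) = -1/(2*(-14 + 2*I*√2/3)))
1/((423 + E(-7))/(-215 - 481)) = 1/((423 + (63/1772 + 3*I*√2/1772))/(-215 - 481)) = 1/((749619/1772 + 3*I*√2/1772)/(-696)) = 1/((749619/1772 + 3*I*√2/1772)*(-1/696)) = 1/(-249873/411104 - I*√2/411104)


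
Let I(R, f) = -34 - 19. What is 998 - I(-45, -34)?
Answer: 1051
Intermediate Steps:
I(R, f) = -53
998 - I(-45, -34) = 998 - 1*(-53) = 998 + 53 = 1051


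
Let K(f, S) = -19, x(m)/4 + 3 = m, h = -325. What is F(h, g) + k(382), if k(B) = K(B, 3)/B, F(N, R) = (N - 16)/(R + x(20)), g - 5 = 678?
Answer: -144531/286882 ≈ -0.50380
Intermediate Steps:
x(m) = -12 + 4*m
g = 683 (g = 5 + 678 = 683)
F(N, R) = (-16 + N)/(68 + R) (F(N, R) = (N - 16)/(R + (-12 + 4*20)) = (-16 + N)/(R + (-12 + 80)) = (-16 + N)/(R + 68) = (-16 + N)/(68 + R))
k(B) = -19/B
F(h, g) + k(382) = (-16 - 325)/(68 + 683) - 19/382 = -341/751 - 19*1/382 = (1/751)*(-341) - 19/382 = -341/751 - 19/382 = -144531/286882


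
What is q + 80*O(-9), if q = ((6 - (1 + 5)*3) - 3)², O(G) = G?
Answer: -495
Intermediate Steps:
q = 225 (q = ((6 - 6*3) - 3)² = ((6 - 1*18) - 3)² = ((6 - 18) - 3)² = (-12 - 3)² = (-15)² = 225)
q + 80*O(-9) = 225 + 80*(-9) = 225 - 720 = -495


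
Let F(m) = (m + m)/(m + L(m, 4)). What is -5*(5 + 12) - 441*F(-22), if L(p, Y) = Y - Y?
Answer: -967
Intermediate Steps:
L(p, Y) = 0
F(m) = 2 (F(m) = (m + m)/(m + 0) = (2*m)/m = 2)
-5*(5 + 12) - 441*F(-22) = -5*(5 + 12) - 441*2 = -5*17 - 882 = -85 - 882 = -967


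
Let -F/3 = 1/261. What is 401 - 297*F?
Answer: 11728/29 ≈ 404.41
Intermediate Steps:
F = -1/87 (F = -3/261 = -3*1/261 = -1/87 ≈ -0.011494)
401 - 297*F = 401 - 297*(-1/87) = 401 + 99/29 = 11728/29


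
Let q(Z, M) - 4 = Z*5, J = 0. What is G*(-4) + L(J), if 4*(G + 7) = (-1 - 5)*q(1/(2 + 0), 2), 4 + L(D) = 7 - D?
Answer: 70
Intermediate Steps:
L(D) = 3 - D (L(D) = -4 + (7 - D) = 3 - D)
q(Z, M) = 4 + 5*Z (q(Z, M) = 4 + Z*5 = 4 + 5*Z)
G = -67/4 (G = -7 + ((-1 - 5)*(4 + 5/(2 + 0)))/4 = -7 + (-6*(4 + 5/2))/4 = -7 + (-6*13/2)/4 = -7 + (¼)*(-39) = -7 - 39/4 = -67/4 ≈ -16.750)
G*(-4) + L(J) = -67/4*(-4) + (3 - 1*0) = 67 + (3 + 0) = 67 + 3 = 70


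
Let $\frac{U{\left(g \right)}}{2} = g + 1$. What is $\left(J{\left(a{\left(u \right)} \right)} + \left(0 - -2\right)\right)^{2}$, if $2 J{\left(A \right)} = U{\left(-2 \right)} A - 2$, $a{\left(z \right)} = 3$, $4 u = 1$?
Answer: $4$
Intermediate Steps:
$u = \frac{1}{4}$ ($u = \frac{1}{4} \cdot 1 = \frac{1}{4} \approx 0.25$)
$U{\left(g \right)} = 2 + 2 g$ ($U{\left(g \right)} = 2 \left(g + 1\right) = 2 \left(1 + g\right) = 2 + 2 g$)
$J{\left(A \right)} = -1 - A$ ($J{\left(A \right)} = \frac{\left(2 + 2 \left(-2\right)\right) A - 2}{2} = \frac{\left(2 - 4\right) A - 2}{2} = \frac{- 2 A - 2}{2} = \frac{-2 - 2 A}{2} = -1 - A$)
$\left(J{\left(a{\left(u \right)} \right)} + \left(0 - -2\right)\right)^{2} = \left(\left(-1 - 3\right) + \left(0 - -2\right)\right)^{2} = \left(\left(-1 - 3\right) + \left(0 + 2\right)\right)^{2} = \left(-4 + 2\right)^{2} = \left(-2\right)^{2} = 4$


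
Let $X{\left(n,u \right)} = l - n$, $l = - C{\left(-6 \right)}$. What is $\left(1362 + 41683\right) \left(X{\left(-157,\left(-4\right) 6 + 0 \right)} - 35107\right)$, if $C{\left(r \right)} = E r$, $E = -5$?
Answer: $-1505714100$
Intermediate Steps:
$C{\left(r \right)} = - 5 r$
$l = -30$ ($l = - \left(-5\right) \left(-6\right) = \left(-1\right) 30 = -30$)
$X{\left(n,u \right)} = -30 - n$
$\left(1362 + 41683\right) \left(X{\left(-157,\left(-4\right) 6 + 0 \right)} - 35107\right) = \left(1362 + 41683\right) \left(\left(-30 - -157\right) - 35107\right) = 43045 \left(\left(-30 + 157\right) - 35107\right) = 43045 \left(127 - 35107\right) = 43045 \left(-34980\right) = -1505714100$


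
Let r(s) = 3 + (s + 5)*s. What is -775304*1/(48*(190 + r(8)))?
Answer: -96913/1782 ≈ -54.384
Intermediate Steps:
r(s) = 3 + s*(5 + s) (r(s) = 3 + (5 + s)*s = 3 + s*(5 + s))
-775304*1/(48*(190 + r(8))) = -775304*1/(48*(190 + (3 + 8**2 + 5*8))) = -775304*1/(48*(190 + (3 + 64 + 40))) = -775304*1/(48*(190 + 107)) = -775304/(48*297) = -775304/14256 = -775304*1/14256 = -96913/1782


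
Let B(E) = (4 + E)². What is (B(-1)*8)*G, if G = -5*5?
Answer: -1800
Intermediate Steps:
G = -25
(B(-1)*8)*G = ((4 - 1)²*8)*(-25) = (3²*8)*(-25) = (9*8)*(-25) = 72*(-25) = -1800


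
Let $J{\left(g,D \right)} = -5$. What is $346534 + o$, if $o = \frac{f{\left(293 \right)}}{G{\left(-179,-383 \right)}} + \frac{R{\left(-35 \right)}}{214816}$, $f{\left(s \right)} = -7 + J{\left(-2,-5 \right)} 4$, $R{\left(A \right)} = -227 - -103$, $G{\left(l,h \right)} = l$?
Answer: $\frac{3331238331003}{9613016} \approx 3.4653 \cdot 10^{5}$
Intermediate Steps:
$R{\left(A \right)} = -124$ ($R{\left(A \right)} = -227 + 103 = -124$)
$f{\left(s \right)} = -27$ ($f{\left(s \right)} = -7 - 20 = -27$)
$o = \frac{1444459}{9613016}$ ($o = - \frac{27}{-179} - \frac{124}{214816} = \left(-27\right) \left(- \frac{1}{179}\right) - \frac{31}{53704} = \frac{27}{179} - \frac{31}{53704} = \frac{1444459}{9613016} \approx 0.15026$)
$346534 + o = 346534 + \frac{1444459}{9613016} = \frac{3331238331003}{9613016}$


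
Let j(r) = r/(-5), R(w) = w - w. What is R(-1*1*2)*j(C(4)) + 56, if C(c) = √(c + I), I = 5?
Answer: 56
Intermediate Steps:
R(w) = 0
C(c) = √(5 + c) (C(c) = √(c + 5) = √(5 + c))
j(r) = -r/5 (j(r) = r*(-⅕) = -r/5)
R(-1*1*2)*j(C(4)) + 56 = 0*(-√(5 + 4)/5) + 56 = 0*(-√9/5) + 56 = 0*(-⅕*3) + 56 = 0*(-⅗) + 56 = 0 + 56 = 56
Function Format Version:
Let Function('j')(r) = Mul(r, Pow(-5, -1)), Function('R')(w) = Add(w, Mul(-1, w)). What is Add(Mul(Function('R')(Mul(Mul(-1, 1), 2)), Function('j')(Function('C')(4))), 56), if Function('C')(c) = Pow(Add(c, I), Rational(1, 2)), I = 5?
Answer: 56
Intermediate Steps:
Function('R')(w) = 0
Function('C')(c) = Pow(Add(5, c), Rational(1, 2)) (Function('C')(c) = Pow(Add(c, 5), Rational(1, 2)) = Pow(Add(5, c), Rational(1, 2)))
Function('j')(r) = Mul(Rational(-1, 5), r) (Function('j')(r) = Mul(r, Rational(-1, 5)) = Mul(Rational(-1, 5), r))
Add(Mul(Function('R')(Mul(Mul(-1, 1), 2)), Function('j')(Function('C')(4))), 56) = Add(Mul(0, Mul(Rational(-1, 5), Pow(Add(5, 4), Rational(1, 2)))), 56) = Add(Mul(0, Mul(Rational(-1, 5), Pow(9, Rational(1, 2)))), 56) = Add(Mul(0, Mul(Rational(-1, 5), 3)), 56) = Add(Mul(0, Rational(-3, 5)), 56) = Add(0, 56) = 56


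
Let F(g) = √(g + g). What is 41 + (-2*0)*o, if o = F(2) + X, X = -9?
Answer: 41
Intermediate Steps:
F(g) = √2*√g (F(g) = √(2*g) = √2*√g)
o = -7 (o = √2*√2 - 9 = 2 - 9 = -7)
41 + (-2*0)*o = 41 - 2*0*(-7) = 41 + 0*(-7) = 41 + 0 = 41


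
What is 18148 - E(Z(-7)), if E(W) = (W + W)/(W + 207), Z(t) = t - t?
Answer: 18148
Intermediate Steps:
Z(t) = 0
E(W) = 2*W/(207 + W) (E(W) = (2*W)/(207 + W) = 2*W/(207 + W))
18148 - E(Z(-7)) = 18148 - 2*0/(207 + 0) = 18148 - 2*0/207 = 18148 - 1*0 = 18148 + 0 = 18148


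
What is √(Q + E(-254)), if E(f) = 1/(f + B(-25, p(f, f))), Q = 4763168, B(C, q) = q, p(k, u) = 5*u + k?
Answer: √15057726785934/1778 ≈ 2182.5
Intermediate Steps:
p(k, u) = k + 5*u
E(f) = 1/(7*f) (E(f) = 1/(f + (f + 5*f)) = 1/(f + 6*f) = 1/(7*f))
√(Q + E(-254)) = √(4763168 + (⅐)/(-254)) = √(4763168 + (⅐)*(-1/254)) = √(4763168 - 1/1778) = √(8468912703/1778) = √15057726785934/1778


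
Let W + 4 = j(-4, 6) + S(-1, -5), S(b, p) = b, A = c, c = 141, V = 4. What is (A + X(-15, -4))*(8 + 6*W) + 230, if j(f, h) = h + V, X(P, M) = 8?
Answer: 5892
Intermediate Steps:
A = 141
j(f, h) = 4 + h (j(f, h) = h + 4 = 4 + h)
W = 5 (W = -4 + ((4 + 6) - 1) = -4 + (10 - 1) = -4 + 9 = 5)
(A + X(-15, -4))*(8 + 6*W) + 230 = (141 + 8)*(8 + 6*5) + 230 = 149*(8 + 30) + 230 = 149*38 + 230 = 5662 + 230 = 5892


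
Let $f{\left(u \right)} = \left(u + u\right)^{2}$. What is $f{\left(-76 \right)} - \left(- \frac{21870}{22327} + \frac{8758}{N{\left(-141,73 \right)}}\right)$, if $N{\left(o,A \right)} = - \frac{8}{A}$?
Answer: $\frac{9200664621}{89308} \approx 1.0302 \cdot 10^{5}$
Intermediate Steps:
$f{\left(u \right)} = 4 u^{2}$ ($f{\left(u \right)} = \left(2 u\right)^{2} = 4 u^{2}$)
$f{\left(-76 \right)} - \left(- \frac{21870}{22327} + \frac{8758}{N{\left(-141,73 \right)}}\right) = 4 \left(-76\right)^{2} - \left(- \frac{319667}{4} - \frac{21870}{22327}\right) = 4 \cdot 5776 - \left(- \frac{21870}{22327} + \frac{8758}{\left(-8\right) \frac{1}{73}}\right) = 23104 - \left(- \frac{21870}{22327} + \frac{8758}{- \frac{8}{73}}\right) = 23104 + \left(\frac{21870}{22327} - - \frac{319667}{4}\right) = 23104 + \left(\frac{21870}{22327} + \frac{319667}{4}\right) = 23104 + \frac{7137292589}{89308} = \frac{9200664621}{89308}$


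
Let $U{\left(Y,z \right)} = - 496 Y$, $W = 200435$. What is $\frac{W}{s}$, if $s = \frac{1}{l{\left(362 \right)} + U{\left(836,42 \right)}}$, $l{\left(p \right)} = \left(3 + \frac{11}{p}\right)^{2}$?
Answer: $- \frac{10891032076192925}{131044} \approx -8.311 \cdot 10^{10}$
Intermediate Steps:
$s = - \frac{131044}{54336977455}$ ($s = \frac{1}{\frac{\left(11 + 3 \cdot 362\right)^{2}}{131044} - 414656} = \frac{1}{\frac{\left(11 + 1086\right)^{2}}{131044} - 414656} = \frac{1}{\frac{1097^{2}}{131044} - 414656} = \frac{1}{\frac{1}{131044} \cdot 1203409 - 414656} = \frac{1}{\frac{1203409}{131044} - 414656} = \frac{1}{- \frac{54336977455}{131044}} = - \frac{131044}{54336977455} \approx -2.4117 \cdot 10^{-6}$)
$\frac{W}{s} = \frac{200435}{- \frac{131044}{54336977455}} = 200435 \left(- \frac{54336977455}{131044}\right) = - \frac{10891032076192925}{131044}$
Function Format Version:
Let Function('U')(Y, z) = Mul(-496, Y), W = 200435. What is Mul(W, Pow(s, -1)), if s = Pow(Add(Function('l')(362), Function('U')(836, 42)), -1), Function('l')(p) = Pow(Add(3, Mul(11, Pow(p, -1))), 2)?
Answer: Rational(-10891032076192925, 131044) ≈ -8.3110e+10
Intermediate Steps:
s = Rational(-131044, 54336977455) (s = Pow(Add(Mul(Pow(362, -2), Pow(Add(11, Mul(3, 362)), 2)), Mul(-496, 836)), -1) = Pow(Add(Mul(Rational(1, 131044), Pow(Add(11, 1086), 2)), -414656), -1) = Pow(Add(Mul(Rational(1, 131044), Pow(1097, 2)), -414656), -1) = Pow(Add(Mul(Rational(1, 131044), 1203409), -414656), -1) = Pow(Add(Rational(1203409, 131044), -414656), -1) = Pow(Rational(-54336977455, 131044), -1) = Rational(-131044, 54336977455) ≈ -2.4117e-6)
Mul(W, Pow(s, -1)) = Mul(200435, Pow(Rational(-131044, 54336977455), -1)) = Mul(200435, Rational(-54336977455, 131044)) = Rational(-10891032076192925, 131044)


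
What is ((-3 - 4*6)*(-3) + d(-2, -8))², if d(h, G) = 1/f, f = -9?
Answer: 529984/81 ≈ 6543.0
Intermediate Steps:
d(h, G) = -⅑ (d(h, G) = 1/(-9) = -⅑)
((-3 - 4*6)*(-3) + d(-2, -8))² = ((-3 - 4*6)*(-3) - ⅑)² = ((-3 - 24)*(-3) - ⅑)² = (-27*(-3) - ⅑)² = (81 - ⅑)² = (728/9)² = 529984/81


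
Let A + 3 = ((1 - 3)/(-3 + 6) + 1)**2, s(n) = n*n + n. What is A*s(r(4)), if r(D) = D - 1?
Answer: -104/3 ≈ -34.667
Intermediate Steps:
r(D) = -1 + D
s(n) = n + n**2 (s(n) = n**2 + n = n + n**2)
A = -26/9 (A = -3 + ((1 - 3)/(-3 + 6) + 1)**2 = -3 + (-2/3 + 1)**2 = -3 + (1/3)**2 = -3 + 1/9 = -26/9 ≈ -2.8889)
A*s(r(4)) = -26*(-1 + 4)*(1 + (-1 + 4))/9 = -26*(1 + 3)/3 = -26*4/3 = -26/9*12 = -104/3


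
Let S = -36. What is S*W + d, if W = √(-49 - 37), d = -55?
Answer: -55 - 36*I*√86 ≈ -55.0 - 333.85*I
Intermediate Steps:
W = I*√86 (W = √(-86) = I*√86 ≈ 9.2736*I)
S*W + d = -36*I*√86 - 55 = -55 - 36*I*√86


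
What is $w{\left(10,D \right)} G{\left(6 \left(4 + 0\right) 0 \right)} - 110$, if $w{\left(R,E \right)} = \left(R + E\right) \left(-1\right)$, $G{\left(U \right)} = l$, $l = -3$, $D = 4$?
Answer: $-68$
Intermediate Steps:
$G{\left(U \right)} = -3$
$w{\left(R,E \right)} = - E - R$ ($w{\left(R,E \right)} = \left(E + R\right) \left(-1\right) = - E - R$)
$w{\left(10,D \right)} G{\left(6 \left(4 + 0\right) 0 \right)} - 110 = \left(\left(-1\right) 4 - 10\right) \left(-3\right) - 110 = \left(-4 - 10\right) \left(-3\right) - 110 = \left(-14\right) \left(-3\right) - 110 = 42 - 110 = -68$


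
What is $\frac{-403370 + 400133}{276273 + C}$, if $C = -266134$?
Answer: $- \frac{3237}{10139} \approx -0.31926$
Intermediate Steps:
$\frac{-403370 + 400133}{276273 + C} = \frac{-403370 + 400133}{276273 - 266134} = - \frac{3237}{10139}$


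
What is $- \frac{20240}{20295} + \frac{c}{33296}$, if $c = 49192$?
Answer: $\frac{737365}{1535778} \approx 0.48012$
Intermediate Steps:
$- \frac{20240}{20295} + \frac{c}{33296} = - \frac{20240}{20295} + \frac{49192}{33296} = \left(-20240\right) \frac{1}{20295} + 49192 \cdot \frac{1}{33296} = - \frac{368}{369} + \frac{6149}{4162} = \frac{737365}{1535778}$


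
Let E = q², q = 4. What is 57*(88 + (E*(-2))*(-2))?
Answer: 8664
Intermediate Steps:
E = 16 (E = 4² = 16)
57*(88 + (E*(-2))*(-2)) = 57*(88 + (16*(-2))*(-2)) = 57*(88 - 32*(-2)) = 57*(88 + 64) = 57*152 = 8664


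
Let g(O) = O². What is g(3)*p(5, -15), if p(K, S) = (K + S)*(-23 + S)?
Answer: 3420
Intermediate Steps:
p(K, S) = (-23 + S)*(K + S)
g(3)*p(5, -15) = 3²*((-15)² - 23*5 - 23*(-15) + 5*(-15)) = 9*(225 - 115 + 345 - 75) = 9*380 = 3420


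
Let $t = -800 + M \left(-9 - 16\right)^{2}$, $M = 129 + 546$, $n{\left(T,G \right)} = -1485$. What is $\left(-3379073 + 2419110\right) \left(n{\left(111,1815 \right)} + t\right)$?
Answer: $-402790875170$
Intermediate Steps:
$M = 675$
$t = 421075$ ($t = -800 + 675 \left(-9 - 16\right)^{2} = -800 + 675 \left(-25\right)^{2} = -800 + 675 \cdot 625 = -800 + 421875 = 421075$)
$\left(-3379073 + 2419110\right) \left(n{\left(111,1815 \right)} + t\right) = \left(-3379073 + 2419110\right) \left(-1485 + 421075\right) = \left(-959963\right) 419590 = -402790875170$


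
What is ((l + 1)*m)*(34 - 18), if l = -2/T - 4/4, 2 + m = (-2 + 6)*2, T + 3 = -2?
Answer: 192/5 ≈ 38.400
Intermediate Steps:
T = -5 (T = -3 - 2 = -5)
m = 6 (m = -2 + (-2 + 6)*2 = -2 + 4*2 = -2 + 8 = 6)
l = -⅗ (l = -2/(-5) - 4/4 = -2*(-⅕) - 4*¼ = ⅖ - 1 = -⅗ ≈ -0.60000)
((l + 1)*m)*(34 - 18) = ((-⅗ + 1)*6)*(34 - 18) = ((⅖)*6)*16 = (12/5)*16 = 192/5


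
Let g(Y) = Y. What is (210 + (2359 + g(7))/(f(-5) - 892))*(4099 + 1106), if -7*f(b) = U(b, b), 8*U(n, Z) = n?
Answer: 17968308890/16649 ≈ 1.0792e+6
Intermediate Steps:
U(n, Z) = n/8
f(b) = -b/56
(210 + (2359 + g(7))/(f(-5) - 892))*(4099 + 1106) = (210 + (2359 + 7)/(-1/56*(-5) - 892))*(4099 + 1106) = (210 + 2366/(5/56 - 892))*5205 = (210 + 2366/(-49947/56))*5205 = (210 + 2366*(-56/49947))*5205 = (210 - 132496/49947)*5205 = (10356374/49947)*5205 = 17968308890/16649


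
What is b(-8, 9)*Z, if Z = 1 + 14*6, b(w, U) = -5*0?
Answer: 0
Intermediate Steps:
b(w, U) = 0
Z = 85 (Z = 1 + 84 = 85)
b(-8, 9)*Z = 0*85 = 0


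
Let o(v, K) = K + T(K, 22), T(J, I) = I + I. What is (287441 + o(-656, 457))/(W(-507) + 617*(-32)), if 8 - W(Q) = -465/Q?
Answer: -48662198/3335539 ≈ -14.589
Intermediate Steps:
T(J, I) = 2*I
o(v, K) = 44 + K (o(v, K) = K + 2*22 = K + 44 = 44 + K)
W(Q) = 8 + 465/Q (W(Q) = 8 - (-465)/Q = 8 + 465/Q)
(287441 + o(-656, 457))/(W(-507) + 617*(-32)) = (287441 + (44 + 457))/((8 + 465/(-507)) + 617*(-32)) = (287441 + 501)/((8 + 465*(-1/507)) - 19744) = 287942/((8 - 155/169) - 19744) = 287942/(1197/169 - 19744) = 287942/(-3335539/169) = 287942*(-169/3335539) = -48662198/3335539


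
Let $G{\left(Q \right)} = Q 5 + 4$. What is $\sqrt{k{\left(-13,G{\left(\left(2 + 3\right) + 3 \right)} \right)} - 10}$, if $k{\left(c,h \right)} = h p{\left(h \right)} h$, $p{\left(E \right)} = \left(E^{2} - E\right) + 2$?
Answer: $\sqrt{3666774} \approx 1914.9$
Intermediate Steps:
$p{\left(E \right)} = 2 + E^{2} - E$
$G{\left(Q \right)} = 4 + 5 Q$ ($G{\left(Q \right)} = 5 Q + 4 = 4 + 5 Q$)
$k{\left(c,h \right)} = h^{2} \left(2 + h^{2} - h\right)$ ($k{\left(c,h \right)} = h \left(2 + h^{2} - h\right) h = h^{2} \left(2 + h^{2} - h\right)$)
$\sqrt{k{\left(-13,G{\left(\left(2 + 3\right) + 3 \right)} \right)} - 10} = \sqrt{\left(4 + 5 \left(\left(2 + 3\right) + 3\right)\right)^{2} \left(2 + \left(4 + 5 \left(\left(2 + 3\right) + 3\right)\right)^{2} - \left(4 + 5 \left(\left(2 + 3\right) + 3\right)\right)\right) - 10} = \sqrt{\left(4 + 5 \left(5 + 3\right)\right)^{2} \left(2 + \left(4 + 5 \left(5 + 3\right)\right)^{2} - \left(4 + 5 \left(5 + 3\right)\right)\right) - 10} = \sqrt{\left(4 + 5 \cdot 8\right)^{2} \left(2 + \left(4 + 5 \cdot 8\right)^{2} - \left(4 + 5 \cdot 8\right)\right) - 10} = \sqrt{\left(4 + 40\right)^{2} \left(2 + \left(4 + 40\right)^{2} - \left(4 + 40\right)\right) - 10} = \sqrt{44^{2} \left(2 + 44^{2} - 44\right) - 10} = \sqrt{1936 \left(2 + 1936 - 44\right) - 10} = \sqrt{1936 \cdot 1894 - 10} = \sqrt{3666784 - 10} = \sqrt{3666774}$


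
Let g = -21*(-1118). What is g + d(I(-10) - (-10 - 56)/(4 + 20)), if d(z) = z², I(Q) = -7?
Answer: 375937/16 ≈ 23496.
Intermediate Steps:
g = 23478
g + d(I(-10) - (-10 - 56)/(4 + 20)) = 23478 + (-7 - (-10 - 56)/(4 + 20))² = 23478 + (-7 - (-66)/24)² = 23478 + (-7 - 1*(-11/4))² = 23478 + (-7 + 11/4)² = 23478 + (-17/4)² = 23478 + 289/16 = 375937/16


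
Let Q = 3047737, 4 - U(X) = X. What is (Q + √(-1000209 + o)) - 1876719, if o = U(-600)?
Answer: 1171018 + I*√999605 ≈ 1.171e+6 + 999.8*I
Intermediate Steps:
U(X) = 4 - X
o = 604 (o = 4 - 1*(-600) = 4 + 600 = 604)
(Q + √(-1000209 + o)) - 1876719 = (3047737 + √(-1000209 + 604)) - 1876719 = (3047737 + √(-999605)) - 1876719 = (3047737 + I*√999605) - 1876719 = 1171018 + I*√999605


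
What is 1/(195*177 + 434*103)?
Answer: 1/79217 ≈ 1.2624e-5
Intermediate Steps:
1/(195*177 + 434*103) = 1/(34515 + 44702) = 1/79217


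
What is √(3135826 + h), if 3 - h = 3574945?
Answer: 2*I*√109779 ≈ 662.66*I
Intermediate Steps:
h = -3574942 (h = 3 - 1*3574945 = 3 - 3574945 = -3574942)
√(3135826 + h) = √(3135826 - 3574942) = √(-439116) = 2*I*√109779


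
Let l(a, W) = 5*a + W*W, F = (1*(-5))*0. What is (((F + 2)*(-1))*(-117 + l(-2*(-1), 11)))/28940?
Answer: -7/7235 ≈ -0.00096752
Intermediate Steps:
F = 0 (F = -5*0 = 0)
l(a, W) = W² + 5*a (l(a, W) = 5*a + W² = W² + 5*a)
(((F + 2)*(-1))*(-117 + l(-2*(-1), 11)))/28940 = (((0 + 2)*(-1))*(-117 + (11² + 5*(-2*(-1)))))/28940 = ((2*(-1))*(-117 + (121 + 5*2)))*(1/28940) = -2*(-117 + (121 + 10))*(1/28940) = -2*(-117 + 131)*(1/28940) = -2*14*(1/28940) = -28*1/28940 = -7/7235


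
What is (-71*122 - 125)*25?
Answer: -219675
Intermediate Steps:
(-71*122 - 125)*25 = (-8662 - 125)*25 = -8787*25 = -219675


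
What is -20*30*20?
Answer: -12000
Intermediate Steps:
-20*30*20 = -600*20 = -12000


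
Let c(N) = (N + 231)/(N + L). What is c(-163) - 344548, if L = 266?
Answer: -35488376/103 ≈ -3.4455e+5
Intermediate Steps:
c(N) = (231 + N)/(266 + N) (c(N) = (N + 231)/(N + 266) = (231 + N)/(266 + N))
c(-163) - 344548 = (231 - 163)/(266 - 163) - 344548 = 68/103 - 344548 = -35488376/103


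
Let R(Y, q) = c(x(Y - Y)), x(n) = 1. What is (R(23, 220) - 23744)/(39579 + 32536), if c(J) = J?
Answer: -23743/72115 ≈ -0.32924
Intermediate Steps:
R(Y, q) = 1
(R(23, 220) - 23744)/(39579 + 32536) = (1 - 23744)/(39579 + 32536) = -23743/72115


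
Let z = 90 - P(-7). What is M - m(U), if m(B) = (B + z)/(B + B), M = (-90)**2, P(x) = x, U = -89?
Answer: 720904/89 ≈ 8100.0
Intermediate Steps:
z = 97 (z = 90 - 1*(-7) = 90 + 7 = 97)
M = 8100
m(B) = (97 + B)/(2*B) (m(B) = (B + 97)/(B + B) = (97 + B)/((2*B)) = (97 + B)*(1/(2*B)) = (97 + B)/(2*B))
M - m(U) = 8100 - (97 - 89)/(2*(-89)) = 8100 - (-1)*8/(2*89) = 8100 - 1*(-4/89) = 8100 + 4/89 = 720904/89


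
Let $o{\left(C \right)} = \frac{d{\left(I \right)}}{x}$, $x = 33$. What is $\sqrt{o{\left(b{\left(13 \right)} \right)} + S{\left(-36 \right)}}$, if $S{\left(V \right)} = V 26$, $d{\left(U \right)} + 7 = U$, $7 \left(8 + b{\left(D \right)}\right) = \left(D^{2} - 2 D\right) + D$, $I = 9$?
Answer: $\frac{i \sqrt{1019238}}{33} \approx 30.593 i$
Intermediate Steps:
$b{\left(D \right)} = -8 - \frac{D}{7} + \frac{D^{2}}{7}$ ($b{\left(D \right)} = -8 + \frac{\left(D^{2} - 2 D\right) + D}{7} = -8 + \frac{D^{2} - D}{7} = -8 + \left(- \frac{D}{7} + \frac{D^{2}}{7}\right) = -8 - \frac{D}{7} + \frac{D^{2}}{7}$)
$d{\left(U \right)} = -7 + U$
$S{\left(V \right)} = 26 V$
$o{\left(C \right)} = \frac{2}{33}$ ($o{\left(C \right)} = \frac{-7 + 9}{33} = 2 \cdot \frac{1}{33} = \frac{2}{33}$)
$\sqrt{o{\left(b{\left(13 \right)} \right)} + S{\left(-36 \right)}} = \sqrt{\frac{2}{33} + 26 \left(-36\right)} = \sqrt{\frac{2}{33} - 936} = \sqrt{- \frac{30886}{33}} = \frac{i \sqrt{1019238}}{33}$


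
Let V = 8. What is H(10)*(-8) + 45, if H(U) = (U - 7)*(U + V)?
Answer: -387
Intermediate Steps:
H(U) = (-7 + U)*(8 + U) (H(U) = (U - 7)*(U + 8) = (-7 + U)*(8 + U))
H(10)*(-8) + 45 = (-56 + 10 + 10**2)*(-8) + 45 = (-56 + 10 + 100)*(-8) + 45 = 54*(-8) + 45 = -432 + 45 = -387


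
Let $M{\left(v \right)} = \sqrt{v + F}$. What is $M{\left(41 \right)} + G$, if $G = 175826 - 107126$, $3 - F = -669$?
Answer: $68700 + \sqrt{713} \approx 68727.0$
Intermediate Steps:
$F = 672$ ($F = 3 - -669 = 3 + 669 = 672$)
$G = 68700$
$M{\left(v \right)} = \sqrt{672 + v}$ ($M{\left(v \right)} = \sqrt{v + 672} = \sqrt{672 + v}$)
$M{\left(41 \right)} + G = \sqrt{672 + 41} + 68700 = \sqrt{713} + 68700 = 68700 + \sqrt{713}$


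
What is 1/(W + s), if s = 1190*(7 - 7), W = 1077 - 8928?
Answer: -1/7851 ≈ -0.00012737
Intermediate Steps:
W = -7851
s = 0 (s = 1190*0 = 0)
1/(W + s) = 1/(-7851 + 0) = 1/(-7851) = -1/7851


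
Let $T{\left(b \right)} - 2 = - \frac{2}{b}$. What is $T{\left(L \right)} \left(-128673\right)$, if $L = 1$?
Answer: $0$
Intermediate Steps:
$T{\left(b \right)} = 2 - \frac{2}{b}$
$T{\left(L \right)} \left(-128673\right) = \left(2 - \frac{2}{1}\right) \left(-128673\right) = \left(2 - 2\right) \left(-128673\right) = 0 \left(-128673\right) = 0$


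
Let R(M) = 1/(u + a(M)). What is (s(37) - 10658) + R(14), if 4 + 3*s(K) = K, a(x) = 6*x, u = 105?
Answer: -2012282/189 ≈ -10647.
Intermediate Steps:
s(K) = -4/3 + K/3
R(M) = 1/(105 + 6*M)
(s(37) - 10658) + R(14) = ((-4/3 + (⅓)*37) - 10658) + 1/(3*(35 + 2*14)) = ((-4/3 + 37/3) - 10658) + 1/(3*(35 + 28)) = (11 - 10658) + (⅓)/63 = -10647 + (⅓)*(1/63) = -10647 + 1/189 = -2012282/189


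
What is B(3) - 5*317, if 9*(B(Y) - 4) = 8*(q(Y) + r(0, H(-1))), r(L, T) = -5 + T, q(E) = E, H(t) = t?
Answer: -4751/3 ≈ -1583.7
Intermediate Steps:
B(Y) = -4/3 + 8*Y/9 (B(Y) = 4 + (8*(Y + (-5 - 1)))/9 = 4 + (8*(Y - 6))/9 = 4 + (8*(-6 + Y))/9 = 4 + (-48 + 8*Y)/9 = 4 + (-16/3 + 8*Y/9) = -4/3 + 8*Y/9)
B(3) - 5*317 = (-4/3 + (8/9)*3) - 5*317 = (-4/3 + 8/3) - 1*1585 = 4/3 - 1585 = -4751/3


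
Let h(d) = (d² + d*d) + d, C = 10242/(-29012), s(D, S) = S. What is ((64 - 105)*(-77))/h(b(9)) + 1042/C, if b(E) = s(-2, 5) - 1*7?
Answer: -24841505/10242 ≈ -2425.5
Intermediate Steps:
C = -5121/14506 (C = 10242*(-1/29012) = -5121/14506 ≈ -0.35303)
b(E) = -2 (b(E) = 5 - 1*7 = 5 - 7 = -2)
h(d) = d + 2*d² (h(d) = (d² + d²) + d = 2*d² + d = d + 2*d²)
((64 - 105)*(-77))/h(b(9)) + 1042/C = ((64 - 105)*(-77))/((-2*(1 + 2*(-2)))) + 1042/(-5121/14506) = (-41*(-77))/((-2*(1 - 4))) + 1042*(-14506/5121) = 3157/((-2*(-3))) - 15115252/5121 = 3157/6 - 15115252/5121 = -24841505/10242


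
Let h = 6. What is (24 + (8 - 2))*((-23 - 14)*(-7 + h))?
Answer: 1110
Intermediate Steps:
(24 + (8 - 2))*((-23 - 14)*(-7 + h)) = (24 + (8 - 2))*((-23 - 14)*(-7 + 6)) = (24 + 6)*(-37*(-1)) = 30*37 = 1110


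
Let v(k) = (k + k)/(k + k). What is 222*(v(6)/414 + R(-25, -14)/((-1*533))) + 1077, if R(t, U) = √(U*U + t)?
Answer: 74350/69 - 666*√19/533 ≈ 1072.1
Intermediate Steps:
v(k) = 1 (v(k) = (2*k)/((2*k)) = (2*k)*(1/(2*k)) = 1)
R(t, U) = √(t + U²) (R(t, U) = √(U² + t) = √(t + U²))
222*(v(6)/414 + R(-25, -14)/((-1*533))) + 1077 = 222*(1/414 + √(-25 + (-14)²)/((-1*533))) + 1077 = 222*(1*(1/414) + √(-25 + 196)/(-533)) + 1077 = 222*(1/414 + √171*(-1/533)) + 1077 = 222*(1/414 + (3*√19)*(-1/533)) + 1077 = 222*(1/414 - 3*√19/533) + 1077 = (37/69 - 666*√19/533) + 1077 = 74350/69 - 666*√19/533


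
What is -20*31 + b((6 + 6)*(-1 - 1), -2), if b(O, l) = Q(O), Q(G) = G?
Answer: -644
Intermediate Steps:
b(O, l) = O
-20*31 + b((6 + 6)*(-1 - 1), -2) = -20*31 + (6 + 6)*(-1 - 1) = -620 + 12*(-2) = -620 - 24 = -644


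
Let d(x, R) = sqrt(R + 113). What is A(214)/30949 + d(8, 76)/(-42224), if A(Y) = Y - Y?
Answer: -3*sqrt(21)/42224 ≈ -0.00032559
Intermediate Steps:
A(Y) = 0
d(x, R) = sqrt(113 + R)
A(214)/30949 + d(8, 76)/(-42224) = 0/30949 + sqrt(113 + 76)/(-42224) = 0*(1/30949) + sqrt(189)*(-1/42224) = 0 + (3*sqrt(21))*(-1/42224) = 0 - 3*sqrt(21)/42224 = -3*sqrt(21)/42224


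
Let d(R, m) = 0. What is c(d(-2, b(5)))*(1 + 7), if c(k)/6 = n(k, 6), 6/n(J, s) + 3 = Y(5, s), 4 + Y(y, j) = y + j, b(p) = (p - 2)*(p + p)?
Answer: 72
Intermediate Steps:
b(p) = 2*p*(-2 + p) (b(p) = (-2 + p)*(2*p) = 2*p*(-2 + p))
Y(y, j) = -4 + j + y (Y(y, j) = -4 + (y + j) = -4 + (j + y) = -4 + j + y)
n(J, s) = 6/(-2 + s) (n(J, s) = 6/(-3 + (-4 + s + 5)) = 6/(-3 + (1 + s)) = 6/(-2 + s))
c(k) = 9 (c(k) = 6*(6/(-2 + 6)) = 6*(6/4) = 6*(6*(¼)) = 6*(3/2) = 9)
c(d(-2, b(5)))*(1 + 7) = 9*(1 + 7) = 9*8 = 72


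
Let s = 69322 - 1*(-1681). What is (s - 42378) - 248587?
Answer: -219962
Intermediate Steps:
s = 71003 (s = 69322 + 1681 = 71003)
(s - 42378) - 248587 = (71003 - 42378) - 248587 = 28625 - 248587 = -219962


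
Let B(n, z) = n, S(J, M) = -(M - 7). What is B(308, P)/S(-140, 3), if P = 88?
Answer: 77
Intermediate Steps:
S(J, M) = 7 - M (S(J, M) = -(-7 + M) = 7 - M)
B(308, P)/S(-140, 3) = 308/(7 - 1*3) = 308/(7 - 3) = 308/4 = 308*(¼) = 77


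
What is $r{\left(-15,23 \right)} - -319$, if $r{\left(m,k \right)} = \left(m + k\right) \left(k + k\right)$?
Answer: $687$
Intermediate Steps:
$r{\left(m,k \right)} = 2 k \left(k + m\right)$ ($r{\left(m,k \right)} = \left(k + m\right) 2 k = 2 k \left(k + m\right)$)
$r{\left(-15,23 \right)} - -319 = 2 \cdot 23 \left(23 - 15\right) - -319 = 2 \cdot 23 \cdot 8 + 319 = 368 + 319 = 687$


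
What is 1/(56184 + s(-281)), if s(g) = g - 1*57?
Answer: 1/55846 ≈ 1.7906e-5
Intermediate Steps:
s(g) = -57 + g (s(g) = g - 57 = -57 + g)
1/(56184 + s(-281)) = 1/(56184 + (-57 - 281)) = 1/(56184 - 338) = 1/55846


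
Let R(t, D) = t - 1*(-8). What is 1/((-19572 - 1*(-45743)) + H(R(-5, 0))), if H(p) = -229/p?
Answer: 3/78284 ≈ 3.8322e-5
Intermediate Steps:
R(t, D) = 8 + t (R(t, D) = t + 8 = 8 + t)
1/((-19572 - 1*(-45743)) + H(R(-5, 0))) = 1/((-19572 - 1*(-45743)) - 229/(8 - 5)) = 1/((-19572 + 45743) - 229/3) = 1/(26171 - 229*⅓) = 1/(26171 - 229/3) = 1/(78284/3) = 3/78284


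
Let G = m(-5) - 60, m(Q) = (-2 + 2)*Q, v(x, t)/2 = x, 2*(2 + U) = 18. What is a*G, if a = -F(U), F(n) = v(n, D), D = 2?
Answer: 840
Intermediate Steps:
U = 7 (U = -2 + (½)*18 = -2 + 9 = 7)
v(x, t) = 2*x
m(Q) = 0 (m(Q) = 0*Q = 0)
F(n) = 2*n
G = -60 (G = 0 - 60 = -60)
a = -14 (a = -2*7 = -1*14 = -14)
a*G = -14*(-60) = 840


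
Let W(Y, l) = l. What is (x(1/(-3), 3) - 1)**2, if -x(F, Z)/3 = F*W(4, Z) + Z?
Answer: 49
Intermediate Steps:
x(F, Z) = -3*Z - 3*F*Z (x(F, Z) = -3*(F*Z + Z) = -3*(Z + F*Z) = -3*Z - 3*F*Z)
(x(1/(-3), 3) - 1)**2 = (3*3*(-1 - 1/(-3)) - 1)**2 = (3*3*(-1 - 1*(-1/3)) - 1)**2 = (3*3*(-1 + 1/3) - 1)**2 = (3*3*(-2/3) - 1)**2 = (-6 - 1)**2 = (-7)**2 = 49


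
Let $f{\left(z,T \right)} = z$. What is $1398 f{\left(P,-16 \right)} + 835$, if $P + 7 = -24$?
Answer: $-42503$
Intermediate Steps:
$P = -31$ ($P = -7 - 24 = -31$)
$1398 f{\left(P,-16 \right)} + 835 = 1398 \left(-31\right) + 835 = -43338 + 835 = -42503$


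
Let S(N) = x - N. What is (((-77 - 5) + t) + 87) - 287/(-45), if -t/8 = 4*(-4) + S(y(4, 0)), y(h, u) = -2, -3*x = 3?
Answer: 5912/45 ≈ 131.38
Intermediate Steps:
x = -1 (x = -1/3*3 = -1)
S(N) = -1 - N
t = 120 (t = -8*(4*(-4) + (-1 - 1*(-2))) = -8*(-16 + (-1 + 2)) = -8*(-16 + 1) = -8*(-15) = 120)
(((-77 - 5) + t) + 87) - 287/(-45) = (((-77 - 5) + 120) + 87) - 287/(-45) = ((-82 + 120) + 87) - 287*(-1/45) = (38 + 87) + 287/45 = 125 + 287/45 = 5912/45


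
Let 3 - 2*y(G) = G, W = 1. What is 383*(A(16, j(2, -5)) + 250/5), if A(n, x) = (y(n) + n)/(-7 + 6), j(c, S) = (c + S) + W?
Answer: 31023/2 ≈ 15512.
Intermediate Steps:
y(G) = 3/2 - G/2
j(c, S) = 1 + S + c (j(c, S) = (c + S) + 1 = (S + c) + 1 = 1 + S + c)
A(n, x) = -3/2 - n/2 (A(n, x) = ((3/2 - n/2) + n)/(-7 + 6) = (3/2 + n/2)/(-1) = (3/2 + n/2)*(-1) = -3/2 - n/2)
383*(A(16, j(2, -5)) + 250/5) = 383*((-3/2 - ½*16) + 250/5) = 383*((-3/2 - 8) + 250*(⅕)) = 383*(-19/2 + 50) = 383*(81/2) = 31023/2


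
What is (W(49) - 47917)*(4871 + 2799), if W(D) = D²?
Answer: -349107720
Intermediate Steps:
(W(49) - 47917)*(4871 + 2799) = (49² - 47917)*(4871 + 2799) = (2401 - 47917)*7670 = -45516*7670 = -349107720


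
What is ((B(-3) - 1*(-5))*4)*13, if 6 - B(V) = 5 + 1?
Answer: 260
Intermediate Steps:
B(V) = 0 (B(V) = 6 - (5 + 1) = 6 - 1*6 = 6 - 6 = 0)
((B(-3) - 1*(-5))*4)*13 = ((0 - 1*(-5))*4)*13 = ((0 + 5)*4)*13 = (5*4)*13 = 20*13 = 260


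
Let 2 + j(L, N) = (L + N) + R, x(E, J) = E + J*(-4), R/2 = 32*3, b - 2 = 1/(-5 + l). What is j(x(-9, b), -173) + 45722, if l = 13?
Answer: 91443/2 ≈ 45722.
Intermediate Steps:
b = 17/8 (b = 2 + 1/(-5 + 13) = 2 + 1/8 = 17/8 ≈ 2.1250)
R = 192 (R = 2*(32*3) = 2*96 = 192)
x(E, J) = E - 4*J
j(L, N) = 190 + L + N (j(L, N) = -2 + ((L + N) + 192) = -2 + (192 + L + N) = 190 + L + N)
j(x(-9, b), -173) + 45722 = (190 + (-9 - 4*17/8) - 173) + 45722 = (190 + (-9 - 17/2) - 173) + 45722 = (190 - 35/2 - 173) + 45722 = -1/2 + 45722 = 91443/2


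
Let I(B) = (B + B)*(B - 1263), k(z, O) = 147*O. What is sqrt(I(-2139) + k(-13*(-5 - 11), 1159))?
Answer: sqrt(14724129) ≈ 3837.2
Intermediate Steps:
I(B) = 2*B*(-1263 + B) (I(B) = (2*B)*(-1263 + B) = 2*B*(-1263 + B))
sqrt(I(-2139) + k(-13*(-5 - 11), 1159)) = sqrt(2*(-2139)*(-1263 - 2139) + 147*1159) = sqrt(2*(-2139)*(-3402) + 170373) = sqrt(14553756 + 170373) = sqrt(14724129)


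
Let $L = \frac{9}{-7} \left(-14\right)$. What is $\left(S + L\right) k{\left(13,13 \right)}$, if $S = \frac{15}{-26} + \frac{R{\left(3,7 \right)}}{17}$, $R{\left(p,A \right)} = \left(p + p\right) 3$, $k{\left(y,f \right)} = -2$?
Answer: $- \frac{8169}{221} \approx -36.964$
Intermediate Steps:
$R{\left(p,A \right)} = 6 p$ ($R{\left(p,A \right)} = 2 p 3 = 6 p$)
$S = \frac{213}{442}$ ($S = \frac{15}{-26} + \frac{6 \cdot 3}{17} = 15 \left(- \frac{1}{26}\right) + 18 \cdot \frac{1}{17} = - \frac{15}{26} + \frac{18}{17} = \frac{213}{442} \approx 0.4819$)
$L = 18$ ($L = 9 \left(- \frac{1}{7}\right) \left(-14\right) = \left(- \frac{9}{7}\right) \left(-14\right) = 18$)
$\left(S + L\right) k{\left(13,13 \right)} = \left(\frac{213}{442} + 18\right) \left(-2\right) = \frac{8169}{442} \left(-2\right) = - \frac{8169}{221}$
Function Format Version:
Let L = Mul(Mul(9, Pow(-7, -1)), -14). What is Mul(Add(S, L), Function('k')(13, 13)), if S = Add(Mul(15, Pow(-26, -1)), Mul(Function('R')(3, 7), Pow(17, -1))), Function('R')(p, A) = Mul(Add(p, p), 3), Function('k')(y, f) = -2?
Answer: Rational(-8169, 221) ≈ -36.964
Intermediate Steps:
Function('R')(p, A) = Mul(6, p) (Function('R')(p, A) = Mul(Mul(2, p), 3) = Mul(6, p))
S = Rational(213, 442) (S = Add(Mul(15, Pow(-26, -1)), Mul(Mul(6, 3), Pow(17, -1))) = Add(Mul(15, Rational(-1, 26)), Mul(18, Rational(1, 17))) = Add(Rational(-15, 26), Rational(18, 17)) = Rational(213, 442) ≈ 0.48190)
L = 18 (L = Mul(Mul(9, Rational(-1, 7)), -14) = Mul(Rational(-9, 7), -14) = 18)
Mul(Add(S, L), Function('k')(13, 13)) = Mul(Add(Rational(213, 442), 18), -2) = Mul(Rational(8169, 442), -2) = Rational(-8169, 221)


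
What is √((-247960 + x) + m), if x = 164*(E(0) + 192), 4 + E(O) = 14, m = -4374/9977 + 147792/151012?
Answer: I*√30479003229955505384258/376661681 ≈ 463.5*I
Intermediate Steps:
m = 203498574/376661681 (m = -4374*1/9977 + 147792*(1/151012) = -4374/9977 + 36948/37753 = 203498574/376661681 ≈ 0.54027)
E(O) = 10 (E(O) = -4 + 14 = 10)
x = 33128 (x = 164*(10 + 192) = 164*202 = 33128)
√((-247960 + x) + m) = √((-247960 + 33128) + 203498574/376661681) = √(-214832 + 203498574/376661681) = √(-80918778754018/376661681) = I*√30479003229955505384258/376661681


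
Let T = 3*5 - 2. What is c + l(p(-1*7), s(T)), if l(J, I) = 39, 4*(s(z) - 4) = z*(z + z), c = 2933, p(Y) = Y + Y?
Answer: 2972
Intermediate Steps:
p(Y) = 2*Y
T = 13 (T = 15 - 2 = 13)
s(z) = 4 + z²/2 (s(z) = 4 + (z*(z + z))/4 = 4 + (z*(2*z))/4 = 4 + (2*z²)/4 = 4 + z²/2)
c + l(p(-1*7), s(T)) = 2933 + 39 = 2972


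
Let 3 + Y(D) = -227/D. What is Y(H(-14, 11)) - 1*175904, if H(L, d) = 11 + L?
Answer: -527494/3 ≈ -1.7583e+5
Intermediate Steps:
Y(D) = -3 - 227/D
Y(H(-14, 11)) - 1*175904 = (-3 - 227/(11 - 14)) - 1*175904 = (-3 - 227/(-3)) - 175904 = (-3 - 227*(-⅓)) - 175904 = (-3 + 227/3) - 175904 = 218/3 - 175904 = -527494/3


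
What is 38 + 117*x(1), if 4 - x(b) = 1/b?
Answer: 389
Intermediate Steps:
x(b) = 4 - 1/b
38 + 117*x(1) = 38 + 117*(4 - 1/1) = 38 + 117*(4 - 1*1) = 38 + 117*(4 - 1) = 38 + 117*3 = 38 + 351 = 389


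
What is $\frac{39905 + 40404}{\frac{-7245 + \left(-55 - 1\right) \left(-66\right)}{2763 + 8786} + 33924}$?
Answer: $\frac{927488641}{391784727} \approx 2.3673$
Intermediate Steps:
$\frac{39905 + 40404}{\frac{-7245 + \left(-55 - 1\right) \left(-66\right)}{2763 + 8786} + 33924} = \frac{80309}{\frac{-7245 - -3696}{11549} + 33924} = \frac{80309}{\left(-7245 + 3696\right) \frac{1}{11549} + 33924} = \frac{80309}{\left(-3549\right) \frac{1}{11549} + 33924} = \frac{80309}{- \frac{3549}{11549} + 33924} = \frac{80309}{\frac{391784727}{11549}} = 80309 \cdot \frac{11549}{391784727} = \frac{927488641}{391784727}$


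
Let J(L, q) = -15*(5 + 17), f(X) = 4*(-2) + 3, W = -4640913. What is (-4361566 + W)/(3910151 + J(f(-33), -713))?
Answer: -9002479/3909821 ≈ -2.3025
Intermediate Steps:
f(X) = -5 (f(X) = -8 + 3 = -5)
J(L, q) = -330 (J(L, q) = -15*22 = -330)
(-4361566 + W)/(3910151 + J(f(-33), -713)) = (-4361566 - 4640913)/(3910151 - 330) = -9002479/3909821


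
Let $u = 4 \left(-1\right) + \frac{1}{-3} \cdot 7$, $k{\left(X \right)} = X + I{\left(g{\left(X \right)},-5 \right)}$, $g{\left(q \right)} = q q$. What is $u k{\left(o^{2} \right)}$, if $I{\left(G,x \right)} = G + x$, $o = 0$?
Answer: $\frac{95}{3} \approx 31.667$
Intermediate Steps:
$g{\left(q \right)} = q^{2}$
$k{\left(X \right)} = -5 + X + X^{2}$ ($k{\left(X \right)} = X + \left(X^{2} - 5\right) = X + \left(-5 + X^{2}\right) = -5 + X + X^{2}$)
$u = - \frac{19}{3}$ ($u = -4 - \frac{7}{3} = - \frac{19}{3} \approx -6.3333$)
$u k{\left(o^{2} \right)} = - \frac{19 \left(-5 + 0^{2} + \left(0^{2}\right)^{2}\right)}{3} = - \frac{19 \left(-5 + 0 + 0^{2}\right)}{3} = - \frac{19 \left(-5 + 0 + 0\right)}{3} = \left(- \frac{19}{3}\right) \left(-5\right) = \frac{95}{3}$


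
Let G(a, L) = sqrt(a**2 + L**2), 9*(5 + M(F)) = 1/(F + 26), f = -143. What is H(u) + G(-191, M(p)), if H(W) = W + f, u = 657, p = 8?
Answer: 514 + sqrt(3418272757)/306 ≈ 705.07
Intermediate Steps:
H(W) = -143 + W (H(W) = W - 143 = -143 + W)
M(F) = -5 + 1/(9*(26 + F)) (M(F) = -5 + 1/(9*(F + 26)) = -5 + 1/(9*(26 + F)))
G(a, L) = sqrt(L**2 + a**2)
H(u) + G(-191, M(p)) = (-143 + 657) + sqrt(((-1169 - 45*8)/(9*(26 + 8)))**2 + (-191)**2) = 514 + sqrt(((1/9)*(-1169 - 360)/34)**2 + 36481) = 514 + sqrt(((1/9)*(1/34)*(-1529))**2 + 36481) = 514 + sqrt((-1529/306)**2 + 36481) = 514 + sqrt(2337841/93636 + 36481) = 514 + sqrt(3418272757/93636) = 514 + sqrt(3418272757)/306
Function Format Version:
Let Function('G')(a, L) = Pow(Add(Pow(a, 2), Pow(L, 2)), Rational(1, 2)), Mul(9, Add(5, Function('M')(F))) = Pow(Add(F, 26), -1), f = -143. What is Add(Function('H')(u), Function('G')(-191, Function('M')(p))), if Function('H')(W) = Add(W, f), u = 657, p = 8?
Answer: Add(514, Mul(Rational(1, 306), Pow(3418272757, Rational(1, 2)))) ≈ 705.07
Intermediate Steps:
Function('H')(W) = Add(-143, W) (Function('H')(W) = Add(W, -143) = Add(-143, W))
Function('M')(F) = Add(-5, Mul(Rational(1, 9), Pow(Add(26, F), -1))) (Function('M')(F) = Add(-5, Mul(Rational(1, 9), Pow(Add(F, 26), -1))) = Add(-5, Mul(Rational(1, 9), Pow(Add(26, F), -1))))
Function('G')(a, L) = Pow(Add(Pow(L, 2), Pow(a, 2)), Rational(1, 2))
Add(Function('H')(u), Function('G')(-191, Function('M')(p))) = Add(Add(-143, 657), Pow(Add(Pow(Mul(Rational(1, 9), Pow(Add(26, 8), -1), Add(-1169, Mul(-45, 8))), 2), Pow(-191, 2)), Rational(1, 2))) = Add(514, Pow(Add(Pow(Mul(Rational(1, 9), Pow(34, -1), Add(-1169, -360)), 2), 36481), Rational(1, 2))) = Add(514, Pow(Add(Pow(Mul(Rational(1, 9), Rational(1, 34), -1529), 2), 36481), Rational(1, 2))) = Add(514, Pow(Add(Pow(Rational(-1529, 306), 2), 36481), Rational(1, 2))) = Add(514, Pow(Add(Rational(2337841, 93636), 36481), Rational(1, 2))) = Add(514, Pow(Rational(3418272757, 93636), Rational(1, 2))) = Add(514, Mul(Rational(1, 306), Pow(3418272757, Rational(1, 2))))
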